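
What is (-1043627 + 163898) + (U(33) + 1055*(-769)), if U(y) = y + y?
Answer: -1690958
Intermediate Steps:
U(y) = 2*y
(-1043627 + 163898) + (U(33) + 1055*(-769)) = (-1043627 + 163898) + (2*33 + 1055*(-769)) = -879729 + (66 - 811295) = -879729 - 811229 = -1690958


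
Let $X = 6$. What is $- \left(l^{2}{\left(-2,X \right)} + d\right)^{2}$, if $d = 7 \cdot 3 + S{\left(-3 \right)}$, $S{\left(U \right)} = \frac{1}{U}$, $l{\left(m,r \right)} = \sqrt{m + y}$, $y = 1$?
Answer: $- \frac{3481}{9} \approx -386.78$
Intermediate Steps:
$l{\left(m,r \right)} = \sqrt{1 + m}$ ($l{\left(m,r \right)} = \sqrt{m + 1} = \sqrt{1 + m}$)
$d = \frac{62}{3}$ ($d = 7 \cdot 3 + \frac{1}{-3} = 21 - \frac{1}{3} = \frac{62}{3} \approx 20.667$)
$- \left(l^{2}{\left(-2,X \right)} + d\right)^{2} = - \left(\left(\sqrt{1 - 2}\right)^{2} + \frac{62}{3}\right)^{2} = - \left(\left(\sqrt{-1}\right)^{2} + \frac{62}{3}\right)^{2} = - \left(i^{2} + \frac{62}{3}\right)^{2} = - \left(-1 + \frac{62}{3}\right)^{2} = - \left(\frac{59}{3}\right)^{2} = \left(-1\right) \frac{3481}{9} = - \frac{3481}{9}$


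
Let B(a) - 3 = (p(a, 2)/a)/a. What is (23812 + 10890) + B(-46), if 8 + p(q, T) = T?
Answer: 36717887/1058 ≈ 34705.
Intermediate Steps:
p(q, T) = -8 + T
B(a) = 3 - 6/a² (B(a) = 3 + ((-8 + 2)/a)/a = 3 + (-6/a)/a = 3 - 6/a²)
(23812 + 10890) + B(-46) = (23812 + 10890) + (3 - 6/(-46)²) = 34702 + (3 - 6*1/2116) = 34702 + (3 - 3/1058) = 34702 + 3171/1058 = 36717887/1058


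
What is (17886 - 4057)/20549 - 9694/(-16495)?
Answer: 427311361/338955755 ≈ 1.2607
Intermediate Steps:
(17886 - 4057)/20549 - 9694/(-16495) = 13829*(1/20549) - 9694*(-1/16495) = 13829/20549 + 9694/16495 = 427311361/338955755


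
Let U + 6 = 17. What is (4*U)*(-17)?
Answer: -748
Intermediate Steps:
U = 11 (U = -6 + 17 = 11)
(4*U)*(-17) = (4*11)*(-17) = 44*(-17) = -748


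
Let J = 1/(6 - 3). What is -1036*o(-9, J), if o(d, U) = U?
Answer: -1036/3 ≈ -345.33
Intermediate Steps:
J = 1/3 ≈ 0.33333
-1036*o(-9, J) = -1036*1/3 = -1036/3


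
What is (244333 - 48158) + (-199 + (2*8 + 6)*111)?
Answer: 198418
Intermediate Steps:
(244333 - 48158) + (-199 + (2*8 + 6)*111) = 196175 + (-199 + (16 + 6)*111) = 196175 + (-199 + 22*111) = 196175 + (-199 + 2442) = 196175 + 2243 = 198418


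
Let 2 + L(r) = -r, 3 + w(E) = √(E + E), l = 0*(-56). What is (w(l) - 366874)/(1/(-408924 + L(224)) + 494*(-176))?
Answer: 150107724550/35573137601 ≈ 4.2197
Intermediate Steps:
l = 0
w(E) = -3 + √2*√E (w(E) = -3 + √(E + E) = -3 + √(2*E) = -3 + √2*√E)
L(r) = -2 - r
(w(l) - 366874)/(1/(-408924 + L(224)) + 494*(-176)) = ((-3 + √2*√0) - 366874)/(1/(-408924 + (-2 - 1*224)) + 494*(-176)) = ((-3 + √2*0) - 366874)/(1/(-408924 + (-2 - 224)) - 86944) = ((-3 + 0) - 366874)/(1/(-408924 - 226) - 86944) = (-3 - 366874)/(1/(-409150) - 86944) = -366877/(-1/409150 - 86944) = -366877/(-35573137601/409150) = -366877*(-409150/35573137601) = 150107724550/35573137601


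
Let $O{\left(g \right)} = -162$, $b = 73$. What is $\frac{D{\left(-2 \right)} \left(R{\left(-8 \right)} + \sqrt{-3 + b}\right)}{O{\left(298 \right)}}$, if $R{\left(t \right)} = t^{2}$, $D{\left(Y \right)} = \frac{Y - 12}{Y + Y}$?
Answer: $- \frac{112}{81} - \frac{7 \sqrt{70}}{324} \approx -1.5635$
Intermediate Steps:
$D{\left(Y \right)} = \frac{-12 + Y}{2 Y}$
$\frac{D{\left(-2 \right)} \left(R{\left(-8 \right)} + \sqrt{-3 + b}\right)}{O{\left(298 \right)}} = \frac{\frac{-12 - 2}{2 \left(-2\right)} \left(\left(-8\right)^{2} + \sqrt{-3 + 73}\right)}{-162} = \frac{1}{2} \left(- \frac{1}{2}\right) \left(-14\right) \left(64 + \sqrt{70}\right) \left(- \frac{1}{162}\right) = \frac{7 \left(64 + \sqrt{70}\right)}{2} \left(- \frac{1}{162}\right) = \left(224 + \frac{7 \sqrt{70}}{2}\right) \left(- \frac{1}{162}\right) = - \frac{112}{81} - \frac{7 \sqrt{70}}{324}$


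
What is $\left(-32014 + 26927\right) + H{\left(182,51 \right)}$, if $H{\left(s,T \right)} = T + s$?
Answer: $-4854$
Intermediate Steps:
$\left(-32014 + 26927\right) + H{\left(182,51 \right)} = \left(-32014 + 26927\right) + \left(51 + 182\right) = -5087 + 233 = -4854$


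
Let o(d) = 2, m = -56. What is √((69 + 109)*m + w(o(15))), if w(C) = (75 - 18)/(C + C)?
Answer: I*√39815/2 ≈ 99.768*I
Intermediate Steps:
w(C) = 57/(2*C) (w(C) = 57/((2*C)) = 57*(1/(2*C)) = 57/(2*C))
√((69 + 109)*m + w(o(15))) = √((69 + 109)*(-56) + (57/2)/2) = √(178*(-56) + (57/2)*(½)) = √(-9968 + 57/4) = √(-39815/4) = I*√39815/2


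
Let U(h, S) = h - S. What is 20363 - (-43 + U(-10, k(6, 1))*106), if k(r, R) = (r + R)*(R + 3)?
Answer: 24434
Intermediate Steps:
k(r, R) = (3 + R)*(R + r) (k(r, R) = (R + r)*(3 + R) = (3 + R)*(R + r))
20363 - (-43 + U(-10, k(6, 1))*106) = 20363 - (-43 + (-10 - (1**2 + 3*1 + 3*6 + 1*6))*106) = 20363 - (-43 + (-10 - (1 + 3 + 18 + 6))*106) = 20363 - (-43 + (-10 - 1*28)*106) = 20363 - (-43 + (-10 - 28)*106) = 20363 - (-43 - 38*106) = 20363 - (-43 - 4028) = 20363 - 1*(-4071) = 20363 + 4071 = 24434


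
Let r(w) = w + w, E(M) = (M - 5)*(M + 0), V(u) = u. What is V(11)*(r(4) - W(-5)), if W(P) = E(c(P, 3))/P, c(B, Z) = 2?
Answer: 374/5 ≈ 74.800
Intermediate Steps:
E(M) = M*(-5 + M) (E(M) = (-5 + M)*M = M*(-5 + M))
W(P) = -6/P (W(P) = (2*(-5 + 2))/P = (2*(-3))/P = -6/P)
r(w) = 2*w
V(11)*(r(4) - W(-5)) = 11*(2*4 - (-6)/(-5)) = 11*(8 - (-6)*(-1)/5) = 11*(8 - 1*6/5) = 11*(8 - 6/5) = 11*(34/5) = 374/5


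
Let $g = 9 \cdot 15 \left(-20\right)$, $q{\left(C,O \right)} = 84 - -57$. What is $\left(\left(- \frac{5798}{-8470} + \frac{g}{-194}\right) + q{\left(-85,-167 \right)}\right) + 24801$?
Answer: $\frac{10252047343}{410795} \approx 24957.0$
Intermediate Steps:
$q{\left(C,O \right)} = 141$ ($q{\left(C,O \right)} = 84 + 57 = 141$)
$g = -2700$ ($g = 135 \left(-20\right) = -2700$)
$\left(\left(- \frac{5798}{-8470} + \frac{g}{-194}\right) + q{\left(-85,-167 \right)}\right) + 24801 = \left(\left(- \frac{5798}{-8470} - \frac{2700}{-194}\right) + 141\right) + 24801 = \left(\left(\left(-5798\right) \left(- \frac{1}{8470}\right) - - \frac{1350}{97}\right) + 141\right) + 24801 = \left(\left(\frac{2899}{4235} + \frac{1350}{97}\right) + 141\right) + 24801 = \left(\frac{5998453}{410795} + 141\right) + 24801 = \frac{63920548}{410795} + 24801 = \frac{10252047343}{410795}$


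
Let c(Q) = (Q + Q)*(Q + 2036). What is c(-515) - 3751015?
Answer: -5317645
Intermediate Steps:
c(Q) = 2*Q*(2036 + Q) (c(Q) = (2*Q)*(2036 + Q) = 2*Q*(2036 + Q))
c(-515) - 3751015 = 2*(-515)*(2036 - 515) - 3751015 = 2*(-515)*1521 - 3751015 = -1566630 - 3751015 = -5317645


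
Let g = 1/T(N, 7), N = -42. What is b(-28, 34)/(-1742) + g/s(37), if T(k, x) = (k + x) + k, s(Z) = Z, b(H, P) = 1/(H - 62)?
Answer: -153931/446666220 ≈ -0.00034462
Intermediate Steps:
b(H, P) = 1/(-62 + H)
T(k, x) = x + 2*k
g = -1/77 (g = 1/(7 + 2*(-42)) = 1/(7 - 84) = 1/(-77) = -1/77 ≈ -0.012987)
b(-28, 34)/(-1742) + g/s(37) = 1/(-62 - 28*(-1742)) - 1/77/37 = -1/1742/(-90) - 1/77*1/37 = -1/90*(-1/1742) - 1/2849 = 1/156780 - 1/2849 = -153931/446666220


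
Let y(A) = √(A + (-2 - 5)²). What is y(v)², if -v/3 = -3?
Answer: 58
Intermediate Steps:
v = 9 (v = -3*(-3) = 9)
y(A) = √(49 + A) (y(A) = √(A + (-7)²) = √(A + 49) = √(49 + A))
y(v)² = (√(49 + 9))² = (√58)² = 58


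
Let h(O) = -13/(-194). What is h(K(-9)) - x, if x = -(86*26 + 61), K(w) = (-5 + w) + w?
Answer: 445631/194 ≈ 2297.1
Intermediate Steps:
K(w) = -5 + 2*w
x = -2297 (x = -(2236 + 61) = -1*2297 = -2297)
h(O) = 13/194 (h(O) = -13*(-1/194) = 13/194)
h(K(-9)) - x = 13/194 - 1*(-2297) = 13/194 + 2297 = 445631/194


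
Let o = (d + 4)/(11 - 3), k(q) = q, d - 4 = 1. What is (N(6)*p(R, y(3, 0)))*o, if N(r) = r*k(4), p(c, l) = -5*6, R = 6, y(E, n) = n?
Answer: -810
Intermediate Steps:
d = 5 (d = 4 + 1 = 5)
p(c, l) = -30
N(r) = 4*r (N(r) = r*4 = 4*r)
o = 9/8 (o = (5 + 4)/(11 - 3) = 9/8 ≈ 1.1250)
(N(6)*p(R, y(3, 0)))*o = ((4*6)*(-30))*(9/8) = (24*(-30))*(9/8) = -720*9/8 = -810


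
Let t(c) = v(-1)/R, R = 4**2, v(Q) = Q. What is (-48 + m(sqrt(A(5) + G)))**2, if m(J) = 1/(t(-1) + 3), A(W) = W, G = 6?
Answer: 5017600/2209 ≈ 2271.4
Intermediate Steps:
R = 16
t(c) = -1/16
m(J) = 16/47 (m(J) = 1/(-1/16 + 3) = 1/(47/16) = 16/47)
(-48 + m(sqrt(A(5) + G)))**2 = (-48 + 16/47)**2 = (-2240/47)**2 = 5017600/2209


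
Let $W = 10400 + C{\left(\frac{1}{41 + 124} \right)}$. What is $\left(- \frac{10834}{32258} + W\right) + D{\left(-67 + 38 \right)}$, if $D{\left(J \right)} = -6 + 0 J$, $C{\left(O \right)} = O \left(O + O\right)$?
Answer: $\frac{4563982942283}{439112025} \approx 10394.0$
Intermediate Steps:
$C{\left(O \right)} = 2 O^{2}$ ($C{\left(O \right)} = O 2 O = 2 O^{2}$)
$D{\left(J \right)} = -6$ ($D{\left(J \right)} = -6 + 0 = -6$)
$W = \frac{283140002}{27225}$ ($W = 10400 + 2 \left(\frac{1}{41 + 124}\right)^{2} = 10400 + 2 \left(\frac{1}{165}\right)^{2} = 10400 + \frac{2}{27225} = \frac{283140002}{27225} \approx 10400.0$)
$\left(- \frac{10834}{32258} + W\right) + D{\left(-67 + 38 \right)} = \left(- \frac{10834}{32258} + \frac{283140002}{27225}\right) - 6 = \left(\left(-10834\right) \frac{1}{32258} + \frac{283140002}{27225}\right) - 6 = \left(- \frac{5417}{16129} + \frac{283140002}{27225}\right) - 6 = \frac{4566617614433}{439112025} - 6 = \frac{4563982942283}{439112025}$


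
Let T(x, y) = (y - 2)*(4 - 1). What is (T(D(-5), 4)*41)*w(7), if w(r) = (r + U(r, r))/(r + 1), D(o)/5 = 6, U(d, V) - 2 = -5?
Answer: 123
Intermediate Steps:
U(d, V) = -3 (U(d, V) = 2 - 5 = -3)
D(o) = 30 (D(o) = 5*6 = 30)
T(x, y) = -6 + 3*y (T(x, y) = (-2 + y)*3 = -6 + 3*y)
w(r) = (-3 + r)/(1 + r) (w(r) = (r - 3)/(r + 1) = (-3 + r)/(1 + r))
(T(D(-5), 4)*41)*w(7) = ((-6 + 3*4)*41)*((-3 + 7)/(1 + 7)) = ((-6 + 12)*41)*(4/8) = (6*41)*((1/8)*4) = 246*(1/2) = 123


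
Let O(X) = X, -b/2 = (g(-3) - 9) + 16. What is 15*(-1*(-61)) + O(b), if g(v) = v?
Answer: 907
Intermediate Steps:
b = -8 (b = -2*((-3 - 9) + 16) = -2*(-12 + 16) = -2*4 = -8)
15*(-1*(-61)) + O(b) = 15*(-1*(-61)) - 8 = 15*61 - 8 = 915 - 8 = 907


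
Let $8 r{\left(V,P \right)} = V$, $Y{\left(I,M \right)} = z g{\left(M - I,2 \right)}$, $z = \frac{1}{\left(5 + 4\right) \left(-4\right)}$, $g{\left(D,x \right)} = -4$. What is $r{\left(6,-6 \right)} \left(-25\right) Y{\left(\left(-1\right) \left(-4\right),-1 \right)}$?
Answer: $- \frac{25}{12} \approx -2.0833$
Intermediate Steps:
$z = - \frac{1}{36}$ ($z = \frac{1}{9} \left(- \frac{1}{4}\right) = - \frac{1}{36} \approx -0.027778$)
$Y{\left(I,M \right)} = \frac{1}{9}$ ($Y{\left(I,M \right)} = \left(- \frac{1}{36}\right) \left(-4\right) = \frac{1}{9}$)
$r{\left(V,P \right)} = \frac{V}{8}$
$r{\left(6,-6 \right)} \left(-25\right) Y{\left(\left(-1\right) \left(-4\right),-1 \right)} = \frac{1}{8} \cdot 6 \left(-25\right) \frac{1}{9} = \frac{3}{4} \left(-25\right) \frac{1}{9} = \left(- \frac{75}{4}\right) \frac{1}{9} = - \frac{25}{12}$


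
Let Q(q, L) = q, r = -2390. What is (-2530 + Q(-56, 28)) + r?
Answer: -4976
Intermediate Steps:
(-2530 + Q(-56, 28)) + r = (-2530 - 56) - 2390 = -2586 - 2390 = -4976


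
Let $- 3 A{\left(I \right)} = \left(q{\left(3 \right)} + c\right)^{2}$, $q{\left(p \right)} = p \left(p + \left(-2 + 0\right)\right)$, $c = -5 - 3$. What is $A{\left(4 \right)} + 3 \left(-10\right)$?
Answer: $- \frac{115}{3} \approx -38.333$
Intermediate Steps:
$c = -8$ ($c = -5 - 3 = -8$)
$q{\left(p \right)} = p \left(-2 + p\right)$ ($q{\left(p \right)} = p \left(p - 2\right) = p \left(-2 + p\right)$)
$A{\left(I \right)} = - \frac{25}{3}$ ($A{\left(I \right)} = - \frac{\left(3 \left(-2 + 3\right) - 8\right)^{2}}{3} = - \frac{\left(3 \cdot 1 - 8\right)^{2}}{3} = - \frac{\left(3 - 8\right)^{2}}{3} = - \frac{\left(-5\right)^{2}}{3} = \left(- \frac{1}{3}\right) 25 = - \frac{25}{3}$)
$A{\left(4 \right)} + 3 \left(-10\right) = - \frac{25}{3} + 3 \left(-10\right) = - \frac{25}{3} - 30 = - \frac{115}{3}$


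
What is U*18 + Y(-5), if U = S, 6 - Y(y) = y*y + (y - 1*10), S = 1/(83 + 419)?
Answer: -995/251 ≈ -3.9641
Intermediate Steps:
S = 1/502 ≈ 0.0019920
Y(y) = 16 - y - y² (Y(y) = 6 - (y*y + (y - 1*10)) = 6 - (y² + (y - 10)) = 6 - (y² + (-10 + y)) = 6 - (-10 + y + y²) = 6 + (10 - y - y²) = 16 - y - y²)
U = 1/502 ≈ 0.0019920
U*18 + Y(-5) = (1/502)*18 + (16 - 1*(-5) - 1*(-5)²) = 9/251 + (16 + 5 - 1*25) = 9/251 + (16 + 5 - 25) = 9/251 - 4 = -995/251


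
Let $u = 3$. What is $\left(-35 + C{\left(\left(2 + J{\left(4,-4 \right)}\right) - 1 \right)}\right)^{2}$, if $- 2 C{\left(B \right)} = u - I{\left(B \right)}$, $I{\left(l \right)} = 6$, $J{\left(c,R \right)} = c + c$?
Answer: $\frac{4489}{4} \approx 1122.3$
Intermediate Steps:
$J{\left(c,R \right)} = 2 c$
$C{\left(B \right)} = \frac{3}{2}$ ($C{\left(B \right)} = - \frac{3 - 6}{2} = \left(- \frac{1}{2}\right) \left(-3\right) = \frac{3}{2}$)
$\left(-35 + C{\left(\left(2 + J{\left(4,-4 \right)}\right) - 1 \right)}\right)^{2} = \left(-35 + \frac{3}{2}\right)^{2} = \left(- \frac{67}{2}\right)^{2} = \frac{4489}{4}$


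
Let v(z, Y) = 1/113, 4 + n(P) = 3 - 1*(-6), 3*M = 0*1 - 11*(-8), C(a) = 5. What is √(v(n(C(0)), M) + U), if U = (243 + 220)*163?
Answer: √963663774/113 ≈ 274.72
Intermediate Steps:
M = 88/3 (M = (0*1 - 11*(-8))/3 = (0 + 88)/3 = (⅓)*88 = 88/3 ≈ 29.333)
n(P) = 5 (n(P) = -4 + (3 - 1*(-6)) = -4 + (3 + 6) = -4 + 9 = 5)
v(z, Y) = 1/113
U = 75469 (U = 463*163 = 75469)
√(v(n(C(0)), M) + U) = √(1/113 + 75469) = √(8527998/113) = √963663774/113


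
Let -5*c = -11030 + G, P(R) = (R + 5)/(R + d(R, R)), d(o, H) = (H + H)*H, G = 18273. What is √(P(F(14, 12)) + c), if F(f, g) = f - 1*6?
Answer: I*√167447110/340 ≈ 38.059*I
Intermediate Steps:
F(f, g) = -6 + f (F(f, g) = f - 6 = -6 + f)
d(o, H) = 2*H² (d(o, H) = (2*H)*H = 2*H²)
P(R) = (5 + R)/(R + 2*R²) (P(R) = (R + 5)/(R + 2*R²) = (5 + R)/(R + 2*R²))
c = -7243/5 (c = -(-11030 + 18273)/5 = -⅕*7243 = -7243/5 ≈ -1448.6)
√(P(F(14, 12)) + c) = √((5 + (-6 + 14))/((-6 + 14)*(1 + 2*(-6 + 14))) - 7243/5) = √((5 + 8)/(8*(1 + 2*8)) - 7243/5) = √((⅛)*13/(1 + 16) - 7243/5) = √((⅛)*13/17 - 7243/5) = √((⅛)*(1/17)*13 - 7243/5) = √(13/136 - 7243/5) = √(-984983/680) = I*√167447110/340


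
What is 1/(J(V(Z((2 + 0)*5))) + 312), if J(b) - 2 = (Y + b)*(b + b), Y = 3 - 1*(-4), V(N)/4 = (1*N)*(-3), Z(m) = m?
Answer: 1/27434 ≈ 3.6451e-5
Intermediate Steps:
V(N) = -12*N (V(N) = 4*((1*N)*(-3)) = 4*(N*(-3)) = 4*(-3*N) = -12*N)
Y = 7 (Y = 3 + 4 = 7)
J(b) = 2 + 2*b*(7 + b) (J(b) = 2 + (7 + b)*(b + b) = 2 + (7 + b)*(2*b) = 2 + 2*b*(7 + b))
1/(J(V(Z((2 + 0)*5))) + 312) = 1/((2 + 2*(-12*(2 + 0)*5)**2 + 14*(-12*(2 + 0)*5)) + 312) = 1/((2 + 2*(-24*5)**2 + 14*(-24*5)) + 312) = 1/((2 + 2*(-12*10)**2 + 14*(-12*10)) + 312) = 1/((2 + 2*(-120)**2 + 14*(-120)) + 312) = 1/((2 + 2*14400 - 1680) + 312) = 1/((2 + 28800 - 1680) + 312) = 1/(27122 + 312) = 1/27434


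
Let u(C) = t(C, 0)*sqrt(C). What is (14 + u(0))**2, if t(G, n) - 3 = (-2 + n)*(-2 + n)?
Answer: 196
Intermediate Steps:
t(G, n) = 3 + (-2 + n)**2 (t(G, n) = 3 + (-2 + n)*(-2 + n) = 3 + (-2 + n)**2)
u(C) = 7*sqrt(C) (u(C) = (3 + (-2 + 0)**2)*sqrt(C) = (3 + (-2)**2)*sqrt(C) = (3 + 4)*sqrt(C) = 7*sqrt(C))
(14 + u(0))**2 = (14 + 7*sqrt(0))**2 = (14 + 7*0)**2 = (14 + 0)**2 = 14**2 = 196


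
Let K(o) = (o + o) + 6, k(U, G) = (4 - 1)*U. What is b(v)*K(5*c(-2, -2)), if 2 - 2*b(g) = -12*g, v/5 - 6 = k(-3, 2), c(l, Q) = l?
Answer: 1246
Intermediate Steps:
k(U, G) = 3*U
K(o) = 6 + 2*o (K(o) = 2*o + 6 = 6 + 2*o)
v = -15 (v = 30 + 5*(3*(-3)) = 30 + 5*(-9) = 30 - 45 = -15)
b(g) = 1 + 6*g (b(g) = 1 - (-6)*g = 1 + 6*g)
b(v)*K(5*c(-2, -2)) = (1 + 6*(-15))*(6 + 2*(5*(-2))) = (1 - 90)*(6 + 2*(-10)) = -89*(6 - 20) = -89*(-14) = 1246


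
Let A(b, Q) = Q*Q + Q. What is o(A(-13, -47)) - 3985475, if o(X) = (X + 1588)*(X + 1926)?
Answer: 11344525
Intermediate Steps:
A(b, Q) = Q + Q**2 (A(b, Q) = Q**2 + Q = Q + Q**2)
o(X) = (1588 + X)*(1926 + X)
o(A(-13, -47)) - 3985475 = (3058488 + (-47*(1 - 47))**2 + 3514*(-47*(1 - 47))) - 3985475 = (3058488 + (-47*(-46))**2 + 3514*(-47*(-46))) - 3985475 = (3058488 + 2162**2 + 3514*2162) - 3985475 = (3058488 + 4674244 + 7597268) - 3985475 = 15330000 - 3985475 = 11344525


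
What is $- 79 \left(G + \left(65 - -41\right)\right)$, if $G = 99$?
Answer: $-16195$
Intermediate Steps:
$- 79 \left(G + \left(65 - -41\right)\right) = - 79 \left(99 + \left(65 - -41\right)\right) = - 79 \left(99 + \left(65 + 41\right)\right) = - 79 \left(99 + 106\right) = \left(-79\right) 205 = -16195$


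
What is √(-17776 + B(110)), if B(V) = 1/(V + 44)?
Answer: 3*I*√46841718/154 ≈ 133.33*I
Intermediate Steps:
B(V) = 1/(44 + V)
√(-17776 + B(110)) = √(-17776 + 1/(44 + 110)) = √(-17776 + 1/154) = √(-2737503/154) = 3*I*√46841718/154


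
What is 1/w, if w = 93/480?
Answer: 160/31 ≈ 5.1613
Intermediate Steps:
w = 31/160 (w = 93*(1/480) = 31/160 ≈ 0.19375)
1/w = 1/(31/160) = 160/31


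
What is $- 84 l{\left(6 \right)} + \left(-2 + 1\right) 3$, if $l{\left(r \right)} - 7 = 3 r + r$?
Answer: $-2607$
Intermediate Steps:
$l{\left(r \right)} = 7 + 4 r$ ($l{\left(r \right)} = 7 + \left(3 r + r\right) = 7 + 4 r$)
$- 84 l{\left(6 \right)} + \left(-2 + 1\right) 3 = - 84 \left(7 + 4 \cdot 6\right) + \left(-2 + 1\right) 3 = - 84 \left(7 + 24\right) - 3 = \left(-84\right) 31 - 3 = -2604 - 3 = -2607$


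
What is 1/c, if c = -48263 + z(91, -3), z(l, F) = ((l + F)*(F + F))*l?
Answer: -1/96311 ≈ -1.0383e-5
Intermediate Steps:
z(l, F) = 2*F*l*(F + l) (z(l, F) = ((F + l)*(2*F))*l = (2*F*(F + l))*l = 2*F*l*(F + l))
c = -96311 (c = -48263 + 2*(-3)*91*(-3 + 91) = -48263 + 2*(-3)*91*88 = -48263 - 48048 = -96311)
1/c = 1/(-96311) = -1/96311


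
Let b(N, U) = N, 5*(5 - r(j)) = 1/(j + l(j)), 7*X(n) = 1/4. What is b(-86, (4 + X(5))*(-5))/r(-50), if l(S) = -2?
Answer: -22360/1301 ≈ -17.187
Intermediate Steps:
X(n) = 1/28 (X(n) = (⅐)/4 = (⅐)*(¼) = 1/28)
r(j) = 5 - 1/(5*(-2 + j)) (r(j) = 5 - 1/(5*(j - 2)) = 5 - 1/(5*(-2 + j)))
b(-86, (4 + X(5))*(-5))/r(-50) = -86*5*(-2 - 50)/(-51 + 25*(-50)) = -86*(-260/(-51 - 1250)) = -86/((⅕)*(-1/52)*(-1301)) = -86/1301/260 = -86*260/1301 = -22360/1301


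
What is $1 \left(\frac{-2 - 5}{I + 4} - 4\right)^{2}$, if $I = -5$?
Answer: $9$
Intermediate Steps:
$1 \left(\frac{-2 - 5}{I + 4} - 4\right)^{2} = 1 \left(\frac{-2 - 5}{-5 + 4} - 4\right)^{2} = 1 \left(- \frac{7}{-1} - 4\right)^{2} = 1 \left(\left(-7\right) \left(-1\right) - 4\right)^{2} = 1 \left(7 - 4\right)^{2} = 1 \cdot 3^{2} = 1 \cdot 9 = 9$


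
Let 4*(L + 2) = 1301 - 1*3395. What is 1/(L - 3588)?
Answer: -2/8227 ≈ -0.00024310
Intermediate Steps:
L = -1051/2 (L = -2 + (1301 - 1*3395)/4 = -2 + (1301 - 3395)/4 = -2 + (¼)*(-2094) = -2 - 1047/2 = -1051/2 ≈ -525.50)
1/(L - 3588) = 1/(-1051/2 - 3588) = 1/(-8227/2) = -2/8227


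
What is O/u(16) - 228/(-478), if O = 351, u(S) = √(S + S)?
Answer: 114/239 + 351*√2/8 ≈ 62.526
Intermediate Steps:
u(S) = √2*√S (u(S) = √(2*S) = √2*√S)
O/u(16) - 228/(-478) = 351/((√2*√16)) - 228/(-478) = 351/((√2*4)) - 228*(-1/478) = 351/((4*√2)) + 114/239 = 351*(√2/8) + 114/239 = 351*√2/8 + 114/239 = 114/239 + 351*√2/8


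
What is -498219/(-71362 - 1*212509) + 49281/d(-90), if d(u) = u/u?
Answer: 13989944970/283871 ≈ 49283.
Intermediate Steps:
d(u) = 1
-498219/(-71362 - 1*212509) + 49281/d(-90) = -498219/(-71362 - 1*212509) + 49281/1 = -498219/(-71362 - 212509) + 49281*1 = -498219/(-283871) + 49281 = -498219*(-1/283871) + 49281 = 498219/283871 + 49281 = 13989944970/283871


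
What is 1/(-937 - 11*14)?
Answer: -1/1091 ≈ -0.00091659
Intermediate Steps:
1/(-937 - 11*14) = 1/(-937 - 154) = 1/(-1091) = -1/1091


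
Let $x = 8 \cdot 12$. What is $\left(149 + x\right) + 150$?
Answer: $395$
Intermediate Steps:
$x = 96$
$\left(149 + x\right) + 150 = \left(149 + 96\right) + 150 = 245 + 150 = 395$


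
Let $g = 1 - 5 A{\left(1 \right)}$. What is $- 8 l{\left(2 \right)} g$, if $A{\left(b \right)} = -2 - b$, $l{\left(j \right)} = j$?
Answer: $-256$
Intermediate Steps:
$g = 16$ ($g = 1 - 5 \left(-2 - 1\right) = 1 - -15 = 1 + 15 = 16$)
$- 8 l{\left(2 \right)} g = \left(-8\right) 2 \cdot 16 = \left(-16\right) 16 = -256$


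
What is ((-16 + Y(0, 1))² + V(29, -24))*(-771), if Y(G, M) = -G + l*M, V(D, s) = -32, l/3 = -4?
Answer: -579792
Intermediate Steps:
l = -12 (l = 3*(-4) = -12)
Y(G, M) = -G - 12*M
((-16 + Y(0, 1))² + V(29, -24))*(-771) = ((-16 + (-1*0 - 12*1))² - 32)*(-771) = ((-16 + (0 - 12))² - 32)*(-771) = ((-16 - 12)² - 32)*(-771) = ((-28)² - 32)*(-771) = (784 - 32)*(-771) = 752*(-771) = -579792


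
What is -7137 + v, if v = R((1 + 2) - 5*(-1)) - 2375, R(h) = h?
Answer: -9504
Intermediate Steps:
v = -2367 (v = ((1 + 2) - 5*(-1)) - 2375 = (3 + 5) - 2375 = 8 - 2375 = -2367)
-7137 + v = -7137 - 2367 = -9504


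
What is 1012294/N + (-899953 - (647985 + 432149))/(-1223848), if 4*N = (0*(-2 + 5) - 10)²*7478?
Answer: 804535625981/114399191800 ≈ 7.0327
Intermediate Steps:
N = 186950 (N = ((0*(-2 + 5) - 10)²*7478)/4 = ((0*3 - 10)²*7478)/4 = ((0 - 10)²*7478)/4 = ((-10)²*7478)/4 = (100*7478)/4 = (¼)*747800 = 186950)
1012294/N + (-899953 - (647985 + 432149))/(-1223848) = 1012294/186950 + (-899953 - (647985 + 432149))/(-1223848) = 1012294*(1/186950) + (-899953 - 1*1080134)*(-1/1223848) = 506147/93475 + (-899953 - 1080134)*(-1/1223848) = 506147/93475 - 1980087*(-1/1223848) = 506147/93475 + 1980087/1223848 = 804535625981/114399191800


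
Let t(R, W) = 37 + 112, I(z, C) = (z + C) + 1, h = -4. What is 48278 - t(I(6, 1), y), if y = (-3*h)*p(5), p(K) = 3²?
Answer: 48129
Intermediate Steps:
p(K) = 9
I(z, C) = 1 + C + z (I(z, C) = (C + z) + 1 = 1 + C + z)
y = 108 (y = -3*(-4)*9 = 12*9 = 108)
t(R, W) = 149
48278 - t(I(6, 1), y) = 48278 - 1*149 = 48278 - 149 = 48129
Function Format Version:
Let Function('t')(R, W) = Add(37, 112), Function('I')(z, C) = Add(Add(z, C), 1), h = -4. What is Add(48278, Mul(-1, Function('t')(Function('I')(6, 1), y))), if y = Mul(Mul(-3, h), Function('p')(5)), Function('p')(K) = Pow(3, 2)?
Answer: 48129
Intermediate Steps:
Function('p')(K) = 9
Function('I')(z, C) = Add(1, C, z) (Function('I')(z, C) = Add(Add(C, z), 1) = Add(1, C, z))
y = 108 (y = Mul(Mul(-3, -4), 9) = Mul(12, 9) = 108)
Function('t')(R, W) = 149
Add(48278, Mul(-1, Function('t')(Function('I')(6, 1), y))) = Add(48278, Mul(-1, 149)) = Add(48278, -149) = 48129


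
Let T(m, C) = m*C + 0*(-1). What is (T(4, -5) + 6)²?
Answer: 196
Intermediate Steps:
T(m, C) = C*m (T(m, C) = C*m + 0 = C*m)
(T(4, -5) + 6)² = (-5*4 + 6)² = (-20 + 6)² = (-14)² = 196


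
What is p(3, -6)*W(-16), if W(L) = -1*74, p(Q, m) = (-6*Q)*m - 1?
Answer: -7918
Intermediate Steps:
p(Q, m) = -1 - 6*Q*m (p(Q, m) = -6*Q*m - 1 = -1 - 6*Q*m)
W(L) = -74
p(3, -6)*W(-16) = (-1 - 6*3*(-6))*(-74) = (-1 + 108)*(-74) = 107*(-74) = -7918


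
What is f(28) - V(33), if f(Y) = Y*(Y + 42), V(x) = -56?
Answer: 2016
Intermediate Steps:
f(Y) = Y*(42 + Y)
f(28) - V(33) = 28*(42 + 28) - 1*(-56) = 28*70 + 56 = 1960 + 56 = 2016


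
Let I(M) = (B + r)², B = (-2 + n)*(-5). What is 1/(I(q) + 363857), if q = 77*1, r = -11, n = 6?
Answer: 1/364818 ≈ 2.7411e-6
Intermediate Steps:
B = -20 (B = (-2 + 6)*(-5) = 4*(-5) = -20)
q = 77
I(M) = 961 (I(M) = (-20 - 11)² = (-31)² = 961)
1/(I(q) + 363857) = 1/(961 + 363857) = 1/364818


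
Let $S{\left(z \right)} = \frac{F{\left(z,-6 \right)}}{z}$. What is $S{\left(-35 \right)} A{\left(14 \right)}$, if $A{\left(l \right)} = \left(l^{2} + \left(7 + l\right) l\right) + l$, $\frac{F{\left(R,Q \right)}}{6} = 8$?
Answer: $- \frac{3456}{5} \approx -691.2$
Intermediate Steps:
$F{\left(R,Q \right)} = 48$ ($F{\left(R,Q \right)} = 6 \cdot 8 = 48$)
$A{\left(l \right)} = l + l^{2} + l \left(7 + l\right)$ ($A{\left(l \right)} = \left(l^{2} + l \left(7 + l\right)\right) + l = l + l^{2} + l \left(7 + l\right)$)
$S{\left(z \right)} = \frac{48}{z}$
$S{\left(-35 \right)} A{\left(14 \right)} = \frac{48}{-35} \cdot 2 \cdot 14 \left(4 + 14\right) = 48 \left(- \frac{1}{35}\right) 2 \cdot 14 \cdot 18 = \left(- \frac{48}{35}\right) 504 = - \frac{3456}{5}$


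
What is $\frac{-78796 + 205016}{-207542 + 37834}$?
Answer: $- \frac{31555}{42427} \approx -0.74375$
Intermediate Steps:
$\frac{-78796 + 205016}{-207542 + 37834} = \frac{126220}{-169708} = 126220 \left(- \frac{1}{169708}\right) = - \frac{31555}{42427}$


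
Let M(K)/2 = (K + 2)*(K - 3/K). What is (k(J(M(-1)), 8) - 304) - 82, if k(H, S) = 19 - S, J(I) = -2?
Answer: -375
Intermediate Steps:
M(K) = 2*(2 + K)*(K - 3/K) (M(K) = 2*((K + 2)*(K - 3/K)) = 2*((2 + K)*(K - 3/K)) = 2*(2 + K)*(K - 3/K))
(k(J(M(-1)), 8) - 304) - 82 = ((19 - 1*8) - 304) - 82 = ((19 - 8) - 304) - 82 = (11 - 304) - 82 = -293 - 82 = -375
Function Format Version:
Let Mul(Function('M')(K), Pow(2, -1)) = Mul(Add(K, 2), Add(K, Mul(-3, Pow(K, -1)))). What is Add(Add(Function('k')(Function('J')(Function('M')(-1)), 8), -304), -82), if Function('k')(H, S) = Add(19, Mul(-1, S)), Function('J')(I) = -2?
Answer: -375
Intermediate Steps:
Function('M')(K) = Mul(2, Add(2, K), Add(K, Mul(-3, Pow(K, -1)))) (Function('M')(K) = Mul(2, Mul(Add(K, 2), Add(K, Mul(-3, Pow(K, -1))))) = Mul(2, Mul(Add(2, K), Add(K, Mul(-3, Pow(K, -1))))) = Mul(2, Add(2, K), Add(K, Mul(-3, Pow(K, -1)))))
Add(Add(Function('k')(Function('J')(Function('M')(-1)), 8), -304), -82) = Add(Add(Add(19, Mul(-1, 8)), -304), -82) = Add(Add(Add(19, -8), -304), -82) = Add(Add(11, -304), -82) = Add(-293, -82) = -375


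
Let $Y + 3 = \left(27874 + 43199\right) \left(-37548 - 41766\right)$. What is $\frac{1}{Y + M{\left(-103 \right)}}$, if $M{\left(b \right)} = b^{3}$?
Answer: $- \frac{1}{5638176652} \approx -1.7736 \cdot 10^{-10}$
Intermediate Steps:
$Y = -5637083925$ ($Y = -3 + \left(27874 + 43199\right) \left(-37548 - 41766\right) = -3 + 71073 \left(-79314\right) = -3 - 5637083922 = -5637083925$)
$\frac{1}{Y + M{\left(-103 \right)}} = \frac{1}{-5637083925 + \left(-103\right)^{3}} = \frac{1}{-5637083925 - 1092727} = \frac{1}{-5638176652} = - \frac{1}{5638176652}$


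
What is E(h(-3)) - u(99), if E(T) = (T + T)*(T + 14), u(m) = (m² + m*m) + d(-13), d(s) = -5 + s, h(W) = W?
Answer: -19650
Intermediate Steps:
u(m) = -18 + 2*m² (u(m) = (m² + m*m) + (-5 - 13) = (m² + m²) - 18 = 2*m² - 18 = -18 + 2*m²)
E(T) = 2*T*(14 + T) (E(T) = (2*T)*(14 + T) = 2*T*(14 + T))
E(h(-3)) - u(99) = 2*(-3)*(14 - 3) - (-18 + 2*99²) = 2*(-3)*11 - (-18 + 2*9801) = -66 - (-18 + 19602) = -66 - 1*19584 = -66 - 19584 = -19650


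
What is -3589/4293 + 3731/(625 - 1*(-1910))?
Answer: 177412/279045 ≈ 0.63578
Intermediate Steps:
-3589/4293 + 3731/(625 - 1*(-1910)) = -3589*1/4293 + 3731/(625 + 1910) = -3589/4293 + 3731/2535 = -3589/4293 + 3731*(1/2535) = -3589/4293 + 287/195 = 177412/279045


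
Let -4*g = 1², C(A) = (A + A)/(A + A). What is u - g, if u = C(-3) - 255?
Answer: -1015/4 ≈ -253.75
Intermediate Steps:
C(A) = 1 (C(A) = (2*A)/((2*A)) = (2*A)*(1/(2*A)) = 1)
g = -¼ (g = -¼*1² = -¼*1 = -¼ ≈ -0.25000)
u = -254 (u = 1 - 255 = -254)
u - g = -254 - 1*(-¼) = -254 + ¼ = -1015/4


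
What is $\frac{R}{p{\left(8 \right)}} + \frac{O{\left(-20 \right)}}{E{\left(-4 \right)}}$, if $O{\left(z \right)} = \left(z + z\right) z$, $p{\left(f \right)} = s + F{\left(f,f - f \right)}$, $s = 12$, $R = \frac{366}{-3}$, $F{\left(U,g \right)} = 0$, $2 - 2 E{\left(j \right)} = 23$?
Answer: $- \frac{1209}{14} \approx -86.357$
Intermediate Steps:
$E{\left(j \right)} = - \frac{21}{2}$ ($E{\left(j \right)} = 1 - \frac{23}{2} = - \frac{21}{2}$)
$R = -122$ ($R = 366 \left(- \frac{1}{3}\right) = -122$)
$p{\left(f \right)} = 12$ ($p{\left(f \right)} = 12 + 0 = 12$)
$O{\left(z \right)} = 2 z^{2}$ ($O{\left(z \right)} = 2 z z = 2 z^{2}$)
$\frac{R}{p{\left(8 \right)}} + \frac{O{\left(-20 \right)}}{E{\left(-4 \right)}} = - \frac{122}{12} + \frac{2 \left(-20\right)^{2}}{- \frac{21}{2}} = \left(-122\right) \frac{1}{12} + 2 \cdot 400 \left(- \frac{2}{21}\right) = - \frac{61}{6} + 800 \left(- \frac{2}{21}\right) = - \frac{61}{6} - \frac{1600}{21} = - \frac{1209}{14}$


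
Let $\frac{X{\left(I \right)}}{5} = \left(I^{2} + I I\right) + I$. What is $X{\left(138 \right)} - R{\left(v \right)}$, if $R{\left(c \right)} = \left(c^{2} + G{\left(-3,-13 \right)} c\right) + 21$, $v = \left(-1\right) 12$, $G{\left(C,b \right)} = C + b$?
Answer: $190773$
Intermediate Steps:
$X{\left(I \right)} = 5 I + 10 I^{2}$ ($X{\left(I \right)} = 5 \left(\left(I^{2} + I I\right) + I\right) = 5 \left(\left(I^{2} + I^{2}\right) + I\right) = 5 \left(2 I^{2} + I\right) = 5 \left(I + 2 I^{2}\right) = 5 I + 10 I^{2}$)
$v = -12$
$R{\left(c \right)} = 21 + c^{2} - 16 c$ ($R{\left(c \right)} = \left(c^{2} + \left(-3 - 13\right) c\right) + 21 = \left(c^{2} - 16 c\right) + 21 = 21 + c^{2} - 16 c$)
$X{\left(138 \right)} - R{\left(v \right)} = 5 \cdot 138 \left(1 + 2 \cdot 138\right) - \left(21 + \left(-12\right)^{2} - -192\right) = 5 \cdot 138 \left(1 + 276\right) - \left(21 + 144 + 192\right) = 5 \cdot 138 \cdot 277 - 357 = 191130 - 357 = 190773$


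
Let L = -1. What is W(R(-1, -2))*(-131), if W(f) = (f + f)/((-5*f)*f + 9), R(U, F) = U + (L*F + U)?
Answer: 0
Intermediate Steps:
R(U, F) = -F + 2*U (R(U, F) = U + (-F + U) = U + (U - F) = -F + 2*U)
W(f) = 2*f/(9 - 5*f²) (W(f) = (2*f)/(-5*f² + 9) = (2*f)/(9 - 5*f²) = 2*f/(9 - 5*f²))
W(R(-1, -2))*(-131) = -2*(-1*(-2) + 2*(-1))/(-9 + 5*(-1*(-2) + 2*(-1))²)*(-131) = -2*(2 - 2)/(-9 + 5*(2 - 2)²)*(-131) = -2*0/(-9 + 5*0²)*(-131) = -2*0/(-9 + 5*0)*(-131) = -2*0/(-9 + 0)*(-131) = -2*0/(-9)*(-131) = -2*0*(-⅑)*(-131) = 0*(-131) = 0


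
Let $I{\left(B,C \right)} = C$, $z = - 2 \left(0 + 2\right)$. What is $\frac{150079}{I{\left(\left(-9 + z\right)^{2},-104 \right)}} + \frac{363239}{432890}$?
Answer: $- \frac{32464960727}{22510280} \approx -1442.2$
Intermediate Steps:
$z = -4$ ($z = \left(-2\right) 2 = -4$)
$\frac{150079}{I{\left(\left(-9 + z\right)^{2},-104 \right)}} + \frac{363239}{432890} = \frac{150079}{-104} + \frac{363239}{432890} = 150079 \left(- \frac{1}{104}\right) + 363239 \cdot \frac{1}{432890} = - \frac{150079}{104} + \frac{363239}{432890} = - \frac{32464960727}{22510280}$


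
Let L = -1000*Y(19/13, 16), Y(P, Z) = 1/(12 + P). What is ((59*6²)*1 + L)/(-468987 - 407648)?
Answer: -14348/6136445 ≈ -0.0023382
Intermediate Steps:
L = -520/7 (L = -1000/(12 + 19/13) = -1000/175/13 = -1000*13/175 = -520/7 ≈ -74.286)
((59*6²)*1 + L)/(-468987 - 407648) = ((59*6²)*1 - 520/7)/(-468987 - 407648) = ((59*36)*1 - 520/7)/(-876635) = (2124*1 - 520/7)*(-1/876635) = (2124 - 520/7)*(-1/876635) = (14348/7)*(-1/876635) = -14348/6136445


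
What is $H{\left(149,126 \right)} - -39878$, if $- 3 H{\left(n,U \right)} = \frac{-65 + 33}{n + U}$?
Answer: $\frac{32899382}{825} \approx 39878.0$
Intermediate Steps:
$H{\left(n,U \right)} = \frac{32}{3 \left(U + n\right)}$ ($H{\left(n,U \right)} = - \frac{\left(-65 + 33\right) \frac{1}{n + U}}{3} = - \frac{\left(-32\right) \frac{1}{U + n}}{3} = \frac{32}{3 \left(U + n\right)}$)
$H{\left(149,126 \right)} - -39878 = \frac{32}{3 \left(126 + 149\right)} - -39878 = \frac{32}{3 \cdot 275} + 39878 = \frac{32}{3} \cdot \frac{1}{275} + 39878 = \frac{32}{825} + 39878 = \frac{32899382}{825}$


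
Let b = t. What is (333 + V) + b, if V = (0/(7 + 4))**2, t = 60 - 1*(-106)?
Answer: 499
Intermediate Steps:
t = 166 (t = 60 + 106 = 166)
b = 166
V = 0 (V = (0/11)**2 = (0*(1/11))**2 = 0**2 = 0)
(333 + V) + b = (333 + 0) + 166 = 333 + 166 = 499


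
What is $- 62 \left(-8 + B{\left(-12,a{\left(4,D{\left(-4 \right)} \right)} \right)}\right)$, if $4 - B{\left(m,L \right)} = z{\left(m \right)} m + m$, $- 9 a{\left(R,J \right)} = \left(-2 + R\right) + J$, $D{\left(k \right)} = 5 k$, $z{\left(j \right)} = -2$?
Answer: $992$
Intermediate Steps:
$a{\left(R,J \right)} = \frac{2}{9} - \frac{J}{9} - \frac{R}{9}$ ($a{\left(R,J \right)} = - \frac{\left(-2 + R\right) + J}{9} = - \frac{-2 + J + R}{9} = \frac{2}{9} - \frac{J}{9} - \frac{R}{9}$)
$B{\left(m,L \right)} = 4 + m$ ($B{\left(m,L \right)} = 4 - \left(- 2 m + m\right) = 4 - - m = 4 + m$)
$- 62 \left(-8 + B{\left(-12,a{\left(4,D{\left(-4 \right)} \right)} \right)}\right) = - 62 \left(-8 + \left(4 - 12\right)\right) = - 62 \left(-8 - 8\right) = \left(-62\right) \left(-16\right) = 992$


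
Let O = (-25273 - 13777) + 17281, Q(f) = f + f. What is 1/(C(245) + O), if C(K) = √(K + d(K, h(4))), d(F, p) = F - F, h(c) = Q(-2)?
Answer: -21769/473889116 - 7*√5/473889116 ≈ -4.5970e-5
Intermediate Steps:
Q(f) = 2*f
h(c) = -4 (h(c) = 2*(-2) = -4)
d(F, p) = 0
O = -21769 (O = -39050 + 17281 = -21769)
C(K) = √K (C(K) = √(K + 0) = √K)
1/(C(245) + O) = 1/(√245 - 21769) = 1/(7*√5 - 21769) = 1/(-21769 + 7*√5)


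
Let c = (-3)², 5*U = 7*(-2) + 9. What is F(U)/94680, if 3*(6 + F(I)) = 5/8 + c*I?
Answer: -211/2272320 ≈ -9.2857e-5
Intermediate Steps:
U = -1 (U = (7*(-2) + 9)/5 = (-14 + 9)/5 = (⅕)*(-5) = -1)
c = 9
F(I) = -139/24 + 3*I (F(I) = -6 + (5/8 + 9*I)/3 = -6 + (5/24 + 3*I) = -139/24 + 3*I)
F(U)/94680 = (-139/24 + 3*(-1))/94680 = (-139/24 - 3)*(1/94680) = -211/24*1/94680 = -211/2272320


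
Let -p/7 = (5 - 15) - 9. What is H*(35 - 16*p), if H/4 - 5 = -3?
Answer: -16744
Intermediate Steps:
H = 8 (H = 20 + 4*(-3) = 20 - 12 = 8)
p = 133 (p = -7*((5 - 15) - 9) = -7*(-10 - 9) = -7*(-19) = 133)
H*(35 - 16*p) = 8*(35 - 16*133) = 8*(35 - 2128) = 8*(-2093) = -16744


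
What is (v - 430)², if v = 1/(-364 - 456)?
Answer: 124327465201/672400 ≈ 1.8490e+5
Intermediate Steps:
v = -1/820 (v = 1/(-820) = -1/820 ≈ -0.0012195)
(v - 430)² = (-1/820 - 430)² = (-352601/820)² = 124327465201/672400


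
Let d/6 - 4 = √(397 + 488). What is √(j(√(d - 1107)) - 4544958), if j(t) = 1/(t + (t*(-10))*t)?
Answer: √(-4544958 - 1/((-1 + 10*√(-1083 + 6*√885))*√(-1083 + 6*√885))) ≈ 0.e-10 - 2131.9*I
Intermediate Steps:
d = 24 + 6*√885 (d = 24 + 6*√(397 + 488) = 24 + 6*√885 ≈ 202.49)
j(t) = 1/(t - 10*t²) (j(t) = 1/(t + (-10*t)*t) = 1/(t - 10*t²))
√(j(√(d - 1107)) - 4544958) = √(-1/((√((24 + 6*√885) - 1107))*(-1 + 10*√((24 + 6*√885) - 1107))) - 4544958) = √(-1/((√(-1083 + 6*√885))*(-1 + 10*√(-1083 + 6*√885))) - 4544958) = √(-1/(√(-1083 + 6*√885)*(-1 + 10*√(-1083 + 6*√885))) - 4544958) = √(-1/((-1 + 10*√(-1083 + 6*√885))*√(-1083 + 6*√885)) - 4544958) = √(-4544958 - 1/((-1 + 10*√(-1083 + 6*√885))*√(-1083 + 6*√885)))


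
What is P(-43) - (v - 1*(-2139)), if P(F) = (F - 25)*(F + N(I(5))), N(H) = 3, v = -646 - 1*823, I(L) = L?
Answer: 2050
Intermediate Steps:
v = -1469 (v = -646 - 823 = -1469)
P(F) = (-25 + F)*(3 + F) (P(F) = (F - 25)*(F + 3) = (-25 + F)*(3 + F))
P(-43) - (v - 1*(-2139)) = (-75 + (-43)² - 22*(-43)) - (-1469 - 1*(-2139)) = (-75 + 1849 + 946) - (-1469 + 2139) = 2720 - 1*670 = 2720 - 670 = 2050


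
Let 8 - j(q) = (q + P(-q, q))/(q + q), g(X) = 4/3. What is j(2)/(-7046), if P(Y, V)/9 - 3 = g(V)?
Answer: 9/28184 ≈ 0.00031933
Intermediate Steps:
g(X) = 4/3 (g(X) = 4*(⅓) = 4/3)
P(Y, V) = 39 (P(Y, V) = 27 + 9*(4/3) = 27 + 12 = 39)
j(q) = 8 - (39 + q)/(2*q) (j(q) = 8 - (q + 39)/(q + q) = 8 - (39 + q)/(2*q))
j(2)/(-7046) = ((3/2)*(-13 + 5*2)/2)/(-7046) = ((3/2)*(½)*(-13 + 10))*(-1/7046) = ((3/2)*(½)*(-3))*(-1/7046) = -9/4*(-1/7046) = 9/28184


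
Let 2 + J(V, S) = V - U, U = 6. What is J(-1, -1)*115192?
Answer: -1036728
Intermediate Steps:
J(V, S) = -8 + V (J(V, S) = -2 + (V - 1*6) = -2 + (V - 6) = -2 + (-6 + V) = -8 + V)
J(-1, -1)*115192 = (-8 - 1)*115192 = -9*115192 = -1036728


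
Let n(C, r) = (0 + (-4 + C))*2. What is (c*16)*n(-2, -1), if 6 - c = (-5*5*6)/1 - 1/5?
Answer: -149952/5 ≈ -29990.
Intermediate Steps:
n(C, r) = -8 + 2*C (n(C, r) = (-4 + C)*2 = -8 + 2*C)
c = 781/5 (c = 6 - ((-5*5*6)/1 - 1/5) = 6 - (-25*6*1 - 1*⅕) = 6 - (-150*1 - ⅕) = 6 - (-150 - ⅕) = 6 - 1*(-751/5) = 6 + 751/5 = 781/5 ≈ 156.20)
(c*16)*n(-2, -1) = ((781/5)*16)*(-8 + 2*(-2)) = 12496*(-8 - 4)/5 = (12496/5)*(-12) = -149952/5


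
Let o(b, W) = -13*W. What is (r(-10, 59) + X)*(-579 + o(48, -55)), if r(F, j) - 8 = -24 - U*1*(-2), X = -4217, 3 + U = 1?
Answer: -576232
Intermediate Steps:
U = -2 (U = -3 + 1 = -2)
r(F, j) = -20 (r(F, j) = 8 + (-24 - (-2*1)*(-2)) = 8 + (-24 - (-2)*(-2)) = 8 + (-24 - 1*4) = 8 + (-24 - 4) = 8 - 28 = -20)
(r(-10, 59) + X)*(-579 + o(48, -55)) = (-20 - 4217)*(-579 - 13*(-55)) = -4237*(-579 + 715) = -4237*136 = -576232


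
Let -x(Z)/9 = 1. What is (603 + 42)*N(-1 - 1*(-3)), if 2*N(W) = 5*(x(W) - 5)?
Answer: -22575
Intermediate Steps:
x(Z) = -9 (x(Z) = -9*1 = -9)
N(W) = -35 (N(W) = (5*(-9 - 5))/2 = (5*(-14))/2 = (1/2)*(-70) = -35)
(603 + 42)*N(-1 - 1*(-3)) = (603 + 42)*(-35) = 645*(-35) = -22575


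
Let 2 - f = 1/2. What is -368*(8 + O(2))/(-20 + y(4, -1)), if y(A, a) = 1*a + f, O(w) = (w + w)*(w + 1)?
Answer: 14720/39 ≈ 377.44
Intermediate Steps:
f = 3/2 (f = 2 - 1/2 = 2 - 1*½ = 2 - ½ = 3/2 ≈ 1.5000)
O(w) = 2*w*(1 + w) (O(w) = (2*w)*(1 + w) = 2*w*(1 + w))
y(A, a) = 3/2 + a (y(A, a) = 1*a + 3/2 = a + 3/2 = 3/2 + a)
-368*(8 + O(2))/(-20 + y(4, -1)) = -368*(8 + 2*2*(1 + 2))/(-20 + (3/2 - 1)) = -368*(8 + 2*2*3)/(-20 + ½) = -368*(8 + 12)/(-39/2) = -7360*(-2)/39 = -368*(-40/39) = 14720/39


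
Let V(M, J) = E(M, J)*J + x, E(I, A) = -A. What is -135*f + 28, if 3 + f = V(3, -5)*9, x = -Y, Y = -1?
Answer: 29593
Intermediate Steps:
x = 1 (x = -1*(-1) = 1)
V(M, J) = 1 - J² (V(M, J) = (-J)*J + 1 = -J² + 1 = 1 - J²)
f = -219 (f = -3 + (1 - 1*(-5)²)*9 = -3 + (1 - 1*25)*9 = -3 + (1 - 25)*9 = -3 - 24*9 = -3 - 216 = -219)
-135*f + 28 = -135*(-219) + 28 = 29565 + 28 = 29593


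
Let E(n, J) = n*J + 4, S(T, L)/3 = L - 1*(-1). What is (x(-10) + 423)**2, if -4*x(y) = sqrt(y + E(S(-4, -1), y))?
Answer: (1692 - I*sqrt(6))**2/16 ≈ 1.7893e+5 - 518.07*I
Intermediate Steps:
S(T, L) = 3 + 3*L (S(T, L) = 3*(L - 1*(-1)) = 3*(L + 1) = 3*(1 + L) = 3 + 3*L)
E(n, J) = 4 + J*n (E(n, J) = J*n + 4 = 4 + J*n)
x(y) = -sqrt(4 + y)/4 (x(y) = -sqrt(y + (4 + y*(3 + 3*(-1))))/4 = -sqrt(y + (4 + y*(3 - 3)))/4 = -sqrt(y + (4 + y*0))/4 = -sqrt(y + (4 + 0))/4 = -sqrt(y + 4)/4 = -sqrt(4 + y)/4)
(x(-10) + 423)**2 = (-sqrt(4 - 10)/4 + 423)**2 = (-I*sqrt(6)/4 + 423)**2 = (423 - I*sqrt(6)/4)**2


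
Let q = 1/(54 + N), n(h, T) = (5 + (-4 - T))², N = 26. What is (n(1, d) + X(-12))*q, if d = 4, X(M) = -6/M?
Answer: 19/160 ≈ 0.11875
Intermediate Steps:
n(h, T) = (1 - T)²
q = 1/80 (q = 1/(54 + 26) = 1/80 ≈ 0.012500)
(n(1, d) + X(-12))*q = ((-1 + 4)² - 6/(-12))*(1/80) = (3² - 6*(-1/12))*(1/80) = (9 + ½)*(1/80) = (19/2)*(1/80) = 19/160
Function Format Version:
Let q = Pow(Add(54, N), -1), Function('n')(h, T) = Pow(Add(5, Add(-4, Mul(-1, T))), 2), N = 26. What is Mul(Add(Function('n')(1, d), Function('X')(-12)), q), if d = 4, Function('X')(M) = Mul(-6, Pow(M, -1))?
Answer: Rational(19, 160) ≈ 0.11875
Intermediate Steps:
Function('n')(h, T) = Pow(Add(1, Mul(-1, T)), 2)
q = Rational(1, 80) (q = Pow(Add(54, 26), -1) = Pow(80, -1) = Rational(1, 80) ≈ 0.012500)
Mul(Add(Function('n')(1, d), Function('X')(-12)), q) = Mul(Add(Pow(Add(-1, 4), 2), Mul(-6, Pow(-12, -1))), Rational(1, 80)) = Mul(Add(Pow(3, 2), Mul(-6, Rational(-1, 12))), Rational(1, 80)) = Mul(Add(9, Rational(1, 2)), Rational(1, 80)) = Mul(Rational(19, 2), Rational(1, 80)) = Rational(19, 160)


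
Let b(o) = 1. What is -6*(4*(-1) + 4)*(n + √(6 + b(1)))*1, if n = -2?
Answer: 0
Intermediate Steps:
-6*(4*(-1) + 4)*(n + √(6 + b(1)))*1 = -6*(4*(-1) + 4)*(-2 + √(6 + 1))*1 = -6*(-4 + 4)*(-2 + √7)*1 = -0*(-2 + √7)*1 = -6*0*1 = 0*1 = 0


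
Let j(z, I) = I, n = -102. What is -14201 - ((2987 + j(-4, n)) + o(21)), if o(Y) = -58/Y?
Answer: -358748/21 ≈ -17083.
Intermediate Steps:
-14201 - ((2987 + j(-4, n)) + o(21)) = -14201 - ((2987 - 102) - 58/21) = -14201 - (2885 - 58*1/21) = -14201 - (2885 - 58/21) = -14201 - 1*60527/21 = -14201 - 60527/21 = -358748/21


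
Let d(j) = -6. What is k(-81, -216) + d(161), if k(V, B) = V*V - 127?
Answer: 6428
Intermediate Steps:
k(V, B) = -127 + V**2 (k(V, B) = V**2 - 127 = -127 + V**2)
k(-81, -216) + d(161) = (-127 + (-81)**2) - 6 = (-127 + 6561) - 6 = 6434 - 6 = 6428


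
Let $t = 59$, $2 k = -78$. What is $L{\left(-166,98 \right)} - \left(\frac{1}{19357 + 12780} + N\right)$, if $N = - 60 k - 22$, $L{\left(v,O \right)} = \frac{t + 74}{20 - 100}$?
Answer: $- \frac{5963759581}{2570960} \approx -2319.7$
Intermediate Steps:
$k = -39$ ($k = \frac{1}{2} \left(-78\right) = -39$)
$L{\left(v,O \right)} = - \frac{133}{80}$ ($L{\left(v,O \right)} = \frac{59 + 74}{20 - 100} = \frac{133}{-80} = 133 \left(- \frac{1}{80}\right) = - \frac{133}{80}$)
$N = 2318$ ($N = \left(-60\right) \left(-39\right) - 22 = 2340 - 22 = 2318$)
$L{\left(-166,98 \right)} - \left(\frac{1}{19357 + 12780} + N\right) = - \frac{133}{80} - \left(\frac{1}{19357 + 12780} + 2318\right) = - \frac{133}{80} - \left(\frac{1}{32137} + 2318\right) = - \frac{133}{80} - \frac{74493567}{32137} = - \frac{5963759581}{2570960}$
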